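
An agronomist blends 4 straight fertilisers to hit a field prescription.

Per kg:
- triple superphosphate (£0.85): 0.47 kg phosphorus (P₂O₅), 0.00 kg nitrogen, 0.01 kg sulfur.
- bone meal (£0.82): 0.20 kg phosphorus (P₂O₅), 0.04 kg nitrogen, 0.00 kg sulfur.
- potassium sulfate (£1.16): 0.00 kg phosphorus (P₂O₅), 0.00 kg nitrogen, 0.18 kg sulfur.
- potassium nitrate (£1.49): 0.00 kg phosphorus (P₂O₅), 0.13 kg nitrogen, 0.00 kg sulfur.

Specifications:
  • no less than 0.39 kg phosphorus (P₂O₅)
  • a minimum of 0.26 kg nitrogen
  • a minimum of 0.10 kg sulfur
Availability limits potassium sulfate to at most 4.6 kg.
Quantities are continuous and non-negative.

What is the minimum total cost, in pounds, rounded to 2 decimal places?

This is a linear program. Let x1 = kg of triple superphosphate, x2 = kg of bone meal, x3 = kg of potassium sulfate, x4 = kg of potassium nitrate.
Minimise 0.85x1 + 0.82x2 + 1.16x3 + 1.49x4 subject to:
  0.47x1 + 0.2x2 ≥ 0.39   (phosphorus (P₂O₅))
  0.04x2 + 0.13x4 ≥ 0.26   (nitrogen)
  0.01x1 + 0.18x3 ≥ 0.1   (sulfur)
  x3 ≤ 4.6
  x1, x2, x3, x4 ≥ 0.
The minimum-cost mix takes nothing from bone meal — only triple superphosphate, potassium sulfate, potassium nitrate. There the phosphorus (P₂O₅), nitrogen, sulfur constraints are tight.
Optimal quantities: triple superphosphate = 0.8298 kg, potassium sulfate = 0.5095 kg, potassium nitrate = 2 kg.
Objective = 0.85·0.8298 + 1.16·0.5095 + 1.49·2 = 4.2764.

£4.28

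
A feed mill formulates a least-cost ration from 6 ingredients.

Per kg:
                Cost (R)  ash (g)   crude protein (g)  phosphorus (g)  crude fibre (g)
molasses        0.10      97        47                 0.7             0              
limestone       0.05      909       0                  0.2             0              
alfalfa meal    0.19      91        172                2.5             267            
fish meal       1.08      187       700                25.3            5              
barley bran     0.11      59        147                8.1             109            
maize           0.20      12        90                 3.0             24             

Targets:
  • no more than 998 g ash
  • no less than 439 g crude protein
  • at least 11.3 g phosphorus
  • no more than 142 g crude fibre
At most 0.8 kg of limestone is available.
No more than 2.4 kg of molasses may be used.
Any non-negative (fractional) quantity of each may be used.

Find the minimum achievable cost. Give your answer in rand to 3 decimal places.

Set it up as a linear program. Let x1 = kg of molasses, x2 = kg of limestone, x3 = kg of alfalfa meal, x4 = kg of fish meal, x5 = kg of barley bran, x6 = kg of maize.
min 0.1x1 + 0.05x2 + 0.19x3 + 1.08x4 + 0.11x5 + 0.2x6 subject to:
  97x1 + 909x2 + 91x3 + 187x4 + 59x5 + 12x6 ≤ 998   (ash)
  47x1 + 172x3 + 700x4 + 147x5 + 90x6 ≥ 439   (crude protein)
  0.7x1 + 0.2x2 + 2.5x3 + 25.3x4 + 8.1x5 + 3x6 ≥ 11.3   (phosphorus)
  267x3 + 5x4 + 109x5 + 24x6 ≤ 142   (crude fibre)
  x2 ≤ 0.8
  x1 ≤ 2.4
  x1, x2, x3, x4, x5, x6 ≥ 0.
The optimal basis is {fish meal, barley bran}; molasses, limestone, alfalfa meal, maize drop out. Binding constraints: crude protein and crude fibre.
Solving gives x4 = 0.357, x5 = 1.286.
Cost = 1.08·0.357 + 0.11·1.286 = 0.52702.

R0.527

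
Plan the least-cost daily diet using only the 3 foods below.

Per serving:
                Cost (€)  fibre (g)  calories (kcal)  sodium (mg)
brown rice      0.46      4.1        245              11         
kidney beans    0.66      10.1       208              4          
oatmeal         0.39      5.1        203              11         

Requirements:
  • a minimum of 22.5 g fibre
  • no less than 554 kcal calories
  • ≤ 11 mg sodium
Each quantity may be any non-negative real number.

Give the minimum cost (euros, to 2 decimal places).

Let x1 = servings of brown rice, x2 = servings of kidney beans, x3 = servings of oatmeal.
Minimise 0.46x1 + 0.66x2 + 0.39x3 s.t.:
  4.1x1 + 10.1x2 + 5.1x3 ≥ 22.5   (fibre)
  245x1 + 208x2 + 203x3 ≥ 554   (calories)
  11x1 + 4x2 + 11x3 ≤ 11   (sodium)
  x1, x2, x3 ≥ 0.
At the optimum only brown rice, kidney beans are positive (oatmeal = 0). Binding constraints: calories and sodium.
So brown rice = 0.05505 servings, kidney beans = 2.599 servings.
Cost = 0.46·0.05505 + 0.66·2.599 = 1.7407.

€1.74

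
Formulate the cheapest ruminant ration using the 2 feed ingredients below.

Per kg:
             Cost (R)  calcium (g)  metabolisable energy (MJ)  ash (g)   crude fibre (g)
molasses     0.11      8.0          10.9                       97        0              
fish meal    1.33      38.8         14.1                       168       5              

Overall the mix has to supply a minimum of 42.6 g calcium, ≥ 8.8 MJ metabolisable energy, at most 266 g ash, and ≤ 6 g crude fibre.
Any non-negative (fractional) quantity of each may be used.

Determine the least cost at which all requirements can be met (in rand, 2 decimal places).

R1.25

Set it up as a linear program. Let x1 = kg of molasses, x2 = kg of fish meal.
Minimize 0.11x1 + 1.33x2 with:
  8x1 + 38.8x2 ≥ 42.6   (calcium)
  10.9x1 + 14.1x2 ≥ 8.8   (metabolisable energy)
  97x1 + 168x2 ≤ 266   (ash)
  5x2 ≤ 6   (crude fibre)
  x1, x2 ≥ 0.
Both inputs are positive at the optimum. The calcium and ash requirements are met with equality.
So molasses = 1.308 kg, fish meal = 0.8283 kg.
Total cost: 0.11·1.308 + 1.33·0.8283 = 1.2455.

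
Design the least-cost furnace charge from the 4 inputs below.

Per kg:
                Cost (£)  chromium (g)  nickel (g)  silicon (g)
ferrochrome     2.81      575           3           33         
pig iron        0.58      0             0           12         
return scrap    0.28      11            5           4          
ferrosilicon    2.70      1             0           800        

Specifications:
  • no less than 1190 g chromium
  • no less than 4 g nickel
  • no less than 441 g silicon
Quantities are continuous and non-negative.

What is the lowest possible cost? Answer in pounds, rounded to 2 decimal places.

Set it up as a linear program. Let x1 = kg of ferrochrome, x2 = kg of pig iron, x3 = kg of return scrap, x4 = kg of ferrosilicon.
min 2.81x1 + 0.58x2 + 0.28x3 + 2.7x4 s.t.:
  575x1 + 11x3 + 1x4 ≥ 1190   (chromium)
  3x1 + 5x3 ≥ 4   (nickel)
  33x1 + 12x2 + 4x3 + 800x4 ≥ 441   (silicon)
  x1, x2, x3, x4 ≥ 0.
The cheapest feasible vertex uses only ferrochrome, ferrosilicon; pig iron, return scrap are not used. There the chromium and silicon constraints are tight.
So ferrochrome = 2.069 kg, ferrosilicon = 0.4659 kg.
Hence cost = 2.81·2.069 + 2.7·0.4659 = £7.0718.

£7.07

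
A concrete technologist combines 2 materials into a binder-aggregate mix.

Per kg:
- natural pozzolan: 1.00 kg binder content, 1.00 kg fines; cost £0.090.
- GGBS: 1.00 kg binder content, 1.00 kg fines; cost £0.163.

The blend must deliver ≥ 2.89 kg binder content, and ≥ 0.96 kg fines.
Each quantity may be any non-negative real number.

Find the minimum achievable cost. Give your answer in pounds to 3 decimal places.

£0.260

Set it up as a linear program. Let x1 = kg of natural pozzolan, x2 = kg of GGBS.
Minimise 0.09x1 + 0.163x2 with:
  1x1 + 1x2 ≥ 2.89   (binder content)
  1x1 + 1x2 ≥ 0.96   (fines)
  x1, x2 ≥ 0.
The minimum-cost mix takes nothing from GGBS — only natural pozzolan. The binder content requirement is met with equality.
Optimal quantities: natural pozzolan = 2.89 kg.
Total cost: 0.09·2.89 = 0.26010.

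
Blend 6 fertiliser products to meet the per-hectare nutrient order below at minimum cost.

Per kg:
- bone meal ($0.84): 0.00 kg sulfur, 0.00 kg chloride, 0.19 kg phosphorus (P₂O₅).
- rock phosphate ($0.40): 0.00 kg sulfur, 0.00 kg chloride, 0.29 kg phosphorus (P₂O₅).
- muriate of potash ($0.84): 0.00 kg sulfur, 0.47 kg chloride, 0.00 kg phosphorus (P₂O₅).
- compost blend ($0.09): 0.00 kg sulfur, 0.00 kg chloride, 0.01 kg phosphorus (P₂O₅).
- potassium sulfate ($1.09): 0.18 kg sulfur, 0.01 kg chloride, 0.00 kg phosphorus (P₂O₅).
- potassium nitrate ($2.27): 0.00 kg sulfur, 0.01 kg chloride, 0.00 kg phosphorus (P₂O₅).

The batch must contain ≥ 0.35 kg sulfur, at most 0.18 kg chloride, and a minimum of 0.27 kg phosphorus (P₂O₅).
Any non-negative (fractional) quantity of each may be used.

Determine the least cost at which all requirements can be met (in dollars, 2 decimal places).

Treat it as an LP. Let x1 = kg of bone meal, x2 = kg of rock phosphate, x3 = kg of muriate of potash, x4 = kg of compost blend, x5 = kg of potassium sulfate, x6 = kg of potassium nitrate.
Minimize 0.84x1 + 0.4x2 + 0.84x3 + 0.09x4 + 1.09x5 + 2.27x6 with:
  0.18x5 ≥ 0.35   (sulfur)
  0.47x3 + 0.01x5 + 0.01x6 ≤ 0.18   (chloride)
  0.19x1 + 0.29x2 + 0.01x4 ≥ 0.27   (phosphorus (P₂O₅))
  x1, x2, x3, x4, x5, x6 ≥ 0.
The optimal basis is {rock phosphate, potassium sulfate}; bone meal, muriate of potash, compost blend, potassium nitrate drop out. Binding constraints: sulfur and phosphorus (P₂O₅).
That vertex is x2 = 0.931, x5 = 1.944.
Cost = 0.4·0.931 + 1.09·1.944 = 2.4914.

$2.49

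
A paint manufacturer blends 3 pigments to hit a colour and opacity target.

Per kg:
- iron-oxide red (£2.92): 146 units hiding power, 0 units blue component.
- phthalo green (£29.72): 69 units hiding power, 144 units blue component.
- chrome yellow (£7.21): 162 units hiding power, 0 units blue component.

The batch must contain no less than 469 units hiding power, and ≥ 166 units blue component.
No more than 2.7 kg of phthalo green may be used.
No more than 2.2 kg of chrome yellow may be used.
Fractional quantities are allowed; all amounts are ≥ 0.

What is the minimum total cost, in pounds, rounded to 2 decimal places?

Treat it as an LP. Let x1 = kg of iron-oxide red, x2 = kg of phthalo green, x3 = kg of chrome yellow.
Minimize 2.92x1 + 29.72x2 + 7.21x3 subject to:
  146x1 + 69x2 + 162x3 ≥ 469   (hiding power)
  144x2 ≥ 166   (blue component)
  x2 ≤ 2.7
  x3 ≤ 2.2
  x1, x2, x3 ≥ 0.
The cheapest feasible vertex uses only iron-oxide red, phthalo green; chrome yellow is not used. Binding constraints: hiding power and blue component.
Solving gives x1 = 2.6675, x2 = 1.1528.
Objective = 2.92·2.6675 + 29.72·1.1528 = 42.0503.

£42.05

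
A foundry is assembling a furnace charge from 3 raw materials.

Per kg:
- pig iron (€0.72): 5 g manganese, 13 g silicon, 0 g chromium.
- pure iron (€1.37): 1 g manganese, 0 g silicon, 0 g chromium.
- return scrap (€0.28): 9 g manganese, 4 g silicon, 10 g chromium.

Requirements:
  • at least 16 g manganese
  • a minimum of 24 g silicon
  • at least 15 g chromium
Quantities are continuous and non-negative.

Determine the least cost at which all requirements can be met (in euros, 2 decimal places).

€1.42

Let x1 = kg of pig iron, x2 = kg of pure iron, x3 = kg of return scrap.
Minimize 0.72x1 + 1.37x2 + 0.28x3 with:
  5x1 + 1x2 + 9x3 ≥ 16   (manganese)
  13x1 + 4x3 ≥ 24   (silicon)
  10x3 ≥ 15   (chromium)
  x1, x2, x3 ≥ 0.
The cheapest feasible vertex uses only pig iron, return scrap; pure iron is not used. Binding constraints: silicon and chromium.
Optimal quantities: pig iron = 1.385 kg, return scrap = 1.5 kg.
Hence cost = 0.72·1.385 + 0.28·1.5 = €1.4172.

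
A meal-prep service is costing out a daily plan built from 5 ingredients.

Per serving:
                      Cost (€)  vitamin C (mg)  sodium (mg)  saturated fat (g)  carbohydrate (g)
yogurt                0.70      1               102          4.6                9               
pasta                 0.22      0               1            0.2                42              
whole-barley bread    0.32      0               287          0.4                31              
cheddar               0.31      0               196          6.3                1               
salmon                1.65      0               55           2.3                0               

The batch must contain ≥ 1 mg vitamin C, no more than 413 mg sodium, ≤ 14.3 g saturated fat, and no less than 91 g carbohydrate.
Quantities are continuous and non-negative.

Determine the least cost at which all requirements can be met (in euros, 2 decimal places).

€1.13

Let x1 = servings of yogurt, x2 = servings of pasta, x3 = servings of whole-barley bread, x4 = servings of cheddar, x5 = servings of salmon.
min 0.7x1 + 0.22x2 + 0.32x3 + 0.31x4 + 1.65x5 subject to:
  1x1 ≥ 1   (vitamin C)
  102x1 + 1x2 + 287x3 + 196x4 + 55x5 ≤ 413   (sodium)
  4.6x1 + 0.2x2 + 0.4x3 + 6.3x4 + 2.3x5 ≤ 14.3   (saturated fat)
  9x1 + 42x2 + 31x3 + 1x4 ≥ 91   (carbohydrate)
  x1, x2, x3, x4, x5 ≥ 0.
The optimal basis is {yogurt, pasta}; whole-barley bread, cheddar, salmon drop out. There the vitamin C and carbohydrate constraints are tight.
Solving gives x1 = 1, x2 = 1.952.
Cost = 0.7·1 + 0.22·1.952 = 1.1294.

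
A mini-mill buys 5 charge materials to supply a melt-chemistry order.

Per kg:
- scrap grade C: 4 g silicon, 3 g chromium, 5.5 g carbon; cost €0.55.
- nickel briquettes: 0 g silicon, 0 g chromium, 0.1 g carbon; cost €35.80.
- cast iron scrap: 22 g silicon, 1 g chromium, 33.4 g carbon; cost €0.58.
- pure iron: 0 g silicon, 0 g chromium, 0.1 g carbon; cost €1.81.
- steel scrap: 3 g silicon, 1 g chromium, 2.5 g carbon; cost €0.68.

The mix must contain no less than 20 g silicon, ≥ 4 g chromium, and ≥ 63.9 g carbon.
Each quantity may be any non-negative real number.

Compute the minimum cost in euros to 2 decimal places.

Let x1 = kg of scrap grade C, x2 = kg of nickel briquettes, x3 = kg of cast iron scrap, x4 = kg of pure iron, x5 = kg of steel scrap.
min 0.55x1 + 35.8x2 + 0.58x3 + 1.81x4 + 0.68x5 with:
  4x1 + 22x3 + 3x5 ≥ 20   (silicon)
  3x1 + 1x3 + 1x5 ≥ 4   (chromium)
  5.5x1 + 0.1x2 + 33.4x3 + 0.1x4 + 2.5x5 ≥ 63.9   (carbon)
  x1, x2, x3, x4, x5 ≥ 0.
At the optimum only scrap grade C, cast iron scrap are positive (nickel briquettes, pure iron, steel scrap = 0). There the chromium and carbon constraints are tight.
Optimal quantities: scrap grade C = 0.736 kg, cast iron scrap = 1.792 kg.
Hence cost = 0.55·0.736 + 0.58·1.792 = €1.4442.

€1.44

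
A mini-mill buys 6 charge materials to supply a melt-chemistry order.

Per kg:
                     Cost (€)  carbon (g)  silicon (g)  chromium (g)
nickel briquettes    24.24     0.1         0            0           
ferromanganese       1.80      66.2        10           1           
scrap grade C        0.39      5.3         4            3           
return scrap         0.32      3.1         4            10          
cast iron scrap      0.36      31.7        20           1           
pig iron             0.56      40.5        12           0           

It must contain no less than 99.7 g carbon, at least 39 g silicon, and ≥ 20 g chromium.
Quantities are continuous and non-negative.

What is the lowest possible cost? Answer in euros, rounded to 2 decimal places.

€1.62

Let x1 = kg of nickel briquettes, x2 = kg of ferromanganese, x3 = kg of scrap grade C, x4 = kg of return scrap, x5 = kg of cast iron scrap, x6 = kg of pig iron.
min 24.24x1 + 1.8x2 + 0.39x3 + 0.32x4 + 0.36x5 + 0.56x6 with:
  0.1x1 + 66.2x2 + 5.3x3 + 3.1x4 + 31.7x5 + 40.5x6 ≥ 99.7   (carbon)
  10x2 + 4x3 + 4x4 + 20x5 + 12x6 ≥ 39   (silicon)
  1x2 + 3x3 + 10x4 + 1x5 ≥ 20   (chromium)
  x1, x2, x3, x4, x5, x6 ≥ 0.
The cheapest feasible vertex uses only return scrap, cast iron scrap; nickel briquettes, ferromanganese, scrap grade C, pig iron are not used. There the carbon and chromium constraints are tight.
Optimal quantities: return scrap = 1.702 kg, cast iron scrap = 2.979 kg.
Hence cost = 0.32·1.702 + 0.36·2.979 = €1.6171.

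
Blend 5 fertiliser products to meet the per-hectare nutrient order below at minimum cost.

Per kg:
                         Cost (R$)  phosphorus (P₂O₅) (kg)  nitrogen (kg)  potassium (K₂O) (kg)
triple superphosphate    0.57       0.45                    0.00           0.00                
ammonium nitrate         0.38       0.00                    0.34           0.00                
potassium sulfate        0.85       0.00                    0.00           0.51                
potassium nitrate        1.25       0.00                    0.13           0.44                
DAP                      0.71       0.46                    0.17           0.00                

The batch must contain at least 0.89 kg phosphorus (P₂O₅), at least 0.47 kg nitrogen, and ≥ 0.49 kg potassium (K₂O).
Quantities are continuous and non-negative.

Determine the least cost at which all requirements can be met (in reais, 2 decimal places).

Set it up as a linear program. Let x1 = kg of triple superphosphate, x2 = kg of ammonium nitrate, x3 = kg of potassium sulfate, x4 = kg of potassium nitrate, x5 = kg of DAP.
min 0.57x1 + 0.38x2 + 0.85x3 + 1.25x4 + 0.71x5 subject to:
  0.45x1 + 0.46x5 ≥ 0.89   (phosphorus (P₂O₅))
  0.34x2 + 0.13x4 + 0.17x5 ≥ 0.47   (nitrogen)
  0.51x3 + 0.44x4 ≥ 0.49   (potassium (K₂O))
  x1, x2, x3, x4, x5 ≥ 0.
The cheapest feasible vertex uses only ammonium nitrate, potassium sulfate, DAP; triple superphosphate, potassium nitrate are not used. The phosphorus (P₂O₅), nitrogen, potassium (K₂O) requirements are met with equality.
So ammonium nitrate = 0.415 kg, potassium sulfate = 0.9608 kg, DAP = 1.935 kg.
Objective = 0.38·0.415 + 0.85·0.9608 + 0.71·1.935 = 2.3482.

R$2.35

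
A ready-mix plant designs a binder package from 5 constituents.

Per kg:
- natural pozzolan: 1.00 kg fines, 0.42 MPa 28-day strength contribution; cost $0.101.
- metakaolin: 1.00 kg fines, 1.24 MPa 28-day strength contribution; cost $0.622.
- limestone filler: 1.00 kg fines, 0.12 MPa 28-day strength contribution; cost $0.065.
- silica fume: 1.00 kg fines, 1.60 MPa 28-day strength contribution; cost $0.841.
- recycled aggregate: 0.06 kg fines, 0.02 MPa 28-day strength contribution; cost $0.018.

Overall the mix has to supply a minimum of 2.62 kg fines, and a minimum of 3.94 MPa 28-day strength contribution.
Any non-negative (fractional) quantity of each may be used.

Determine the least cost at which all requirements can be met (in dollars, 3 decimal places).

$0.947

Let x1 = kg of natural pozzolan, x2 = kg of metakaolin, x3 = kg of limestone filler, x4 = kg of silica fume, x5 = kg of recycled aggregate.
min 0.101x1 + 0.622x2 + 0.065x3 + 0.841x4 + 0.018x5 s.t.:
  1x1 + 1x2 + 1x3 + 1x4 + 0.06x5 ≥ 2.62   (fines)
  0.42x1 + 1.24x2 + 0.12x3 + 1.6x4 + 0.02x5 ≥ 3.94   (28-day strength contribution)
  x1, x2, x3, x4, x5 ≥ 0.
At the optimum only natural pozzolan is positive (metakaolin, limestone filler, silica fume, recycled aggregate = 0). Binding constraint: 28-day strength contribution.
Solving gives x1 = 9.381.
Total cost: 0.101·9.381 = 0.94748.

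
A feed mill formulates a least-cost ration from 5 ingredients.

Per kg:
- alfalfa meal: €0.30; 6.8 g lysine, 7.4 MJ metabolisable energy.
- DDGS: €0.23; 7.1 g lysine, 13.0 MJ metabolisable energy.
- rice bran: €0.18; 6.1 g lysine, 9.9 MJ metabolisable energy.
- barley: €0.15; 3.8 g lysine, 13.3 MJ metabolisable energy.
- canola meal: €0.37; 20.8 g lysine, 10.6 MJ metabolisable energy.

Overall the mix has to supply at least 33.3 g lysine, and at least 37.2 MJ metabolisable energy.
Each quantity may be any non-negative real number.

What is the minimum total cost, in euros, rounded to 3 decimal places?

€0.739

Set it up as a linear program. Let x1 = kg of alfalfa meal, x2 = kg of DDGS, x3 = kg of rice bran, x4 = kg of barley, x5 = kg of canola meal.
min 0.3x1 + 0.23x2 + 0.18x3 + 0.15x4 + 0.37x5 subject to:
  6.8x1 + 7.1x2 + 6.1x3 + 3.8x4 + 20.8x5 ≥ 33.3   (lysine)
  7.4x1 + 13x2 + 9.9x3 + 13.3x4 + 10.6x5 ≥ 37.2   (metabolisable energy)
  x1, x2, x3, x4, x5 ≥ 0.
The cheapest feasible vertex uses only barley, canola meal; alfalfa meal, DDGS, rice bran are not used. Binding constraints: lysine and metabolisable energy.
Optimal quantities: barley = 1.78 kg, canola meal = 1.276 kg.
Cost = 0.15·1.78 + 0.37·1.276 = 0.73912.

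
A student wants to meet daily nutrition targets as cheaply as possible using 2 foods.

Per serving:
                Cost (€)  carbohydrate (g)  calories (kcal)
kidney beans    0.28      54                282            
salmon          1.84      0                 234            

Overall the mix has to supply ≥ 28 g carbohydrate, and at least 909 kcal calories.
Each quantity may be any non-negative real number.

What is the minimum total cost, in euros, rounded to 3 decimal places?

€0.903

Set it up as a linear program. Let x1 = servings of kidney beans, x2 = servings of salmon.
Minimize 0.28x1 + 1.84x2 subject to:
  54x1 ≥ 28   (carbohydrate)
  282x1 + 234x2 ≥ 909   (calories)
  x1, x2 ≥ 0.
The cheapest feasible vertex uses only kidney beans; salmon is not used. Binding constraint: calories.
Solving gives x1 = 3.2234.
Cost = 0.28·3.2234 = 0.90255.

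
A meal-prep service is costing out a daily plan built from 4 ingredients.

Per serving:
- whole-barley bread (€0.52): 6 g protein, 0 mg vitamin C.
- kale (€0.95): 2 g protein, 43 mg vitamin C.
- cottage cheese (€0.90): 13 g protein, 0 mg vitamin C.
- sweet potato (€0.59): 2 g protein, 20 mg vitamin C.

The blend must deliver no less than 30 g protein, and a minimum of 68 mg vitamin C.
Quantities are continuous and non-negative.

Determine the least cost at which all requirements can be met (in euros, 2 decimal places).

Treat it as an LP. Let x1 = servings of whole-barley bread, x2 = servings of kale, x3 = servings of cottage cheese, x4 = servings of sweet potato.
Minimize 0.52x1 + 0.95x2 + 0.9x3 + 0.59x4 with:
  6x1 + 2x2 + 13x3 + 2x4 ≥ 30   (protein)
  43x2 + 20x4 ≥ 68   (vitamin C)
  x1, x2, x3, x4 ≥ 0.
The minimum-cost mix takes nothing from whole-barley bread, sweet potato — only kale, cottage cheese. The protein and vitamin C requirements are met with equality.
Optimal quantities: kale = 1.581 servings, cottage cheese = 2.064 servings.
Total cost: 0.95·1.581 + 0.9·2.064 = 3.3596.

€3.36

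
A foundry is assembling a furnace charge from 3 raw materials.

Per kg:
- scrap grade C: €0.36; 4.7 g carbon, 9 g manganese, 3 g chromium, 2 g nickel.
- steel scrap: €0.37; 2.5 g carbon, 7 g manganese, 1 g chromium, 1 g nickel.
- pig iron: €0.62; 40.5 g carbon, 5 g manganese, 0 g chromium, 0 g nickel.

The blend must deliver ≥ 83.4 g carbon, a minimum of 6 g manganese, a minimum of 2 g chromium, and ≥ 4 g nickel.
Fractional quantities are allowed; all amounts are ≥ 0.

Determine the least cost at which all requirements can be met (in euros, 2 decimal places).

€1.85

This is a linear program. Let x1 = kg of scrap grade C, x2 = kg of steel scrap, x3 = kg of pig iron.
Minimize 0.36x1 + 0.37x2 + 0.62x3 s.t.:
  4.7x1 + 2.5x2 + 40.5x3 ≥ 83.4   (carbon)
  9x1 + 7x2 + 5x3 ≥ 6   (manganese)
  3x1 + 1x2 ≥ 2   (chromium)
  2x1 + 1x2 ≥ 4   (nickel)
  x1, x2, x3 ≥ 0.
The minimum-cost mix takes nothing from steel scrap — only scrap grade C, pig iron. Binding constraints: carbon and nickel.
Optimal quantities: scrap grade C = 2 kg, pig iron = 1.827 kg.
Hence cost = 0.36·2 + 0.62·1.827 = €1.8527.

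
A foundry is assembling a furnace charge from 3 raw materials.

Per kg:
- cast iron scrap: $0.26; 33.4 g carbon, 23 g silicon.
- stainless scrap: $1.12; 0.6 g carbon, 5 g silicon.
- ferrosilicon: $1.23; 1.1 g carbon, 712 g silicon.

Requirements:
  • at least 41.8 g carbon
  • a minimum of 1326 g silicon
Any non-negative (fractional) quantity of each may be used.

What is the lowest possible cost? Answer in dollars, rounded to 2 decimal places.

$2.55

Let x1 = kg of cast iron scrap, x2 = kg of stainless scrap, x3 = kg of ferrosilicon.
Minimize 0.26x1 + 1.12x2 + 1.23x3 with:
  33.4x1 + 0.6x2 + 1.1x3 ≥ 41.8   (carbon)
  23x1 + 5x2 + 712x3 ≥ 1326   (silicon)
  x1, x2, x3 ≥ 0.
The minimum-cost mix takes nothing from stainless scrap — only cast iron scrap, ferrosilicon. The carbon and silicon requirements are met with equality.
That vertex is x1 = 1.191, x3 = 1.824.
Objective = 0.26·1.191 + 1.23·1.824 = 2.5532.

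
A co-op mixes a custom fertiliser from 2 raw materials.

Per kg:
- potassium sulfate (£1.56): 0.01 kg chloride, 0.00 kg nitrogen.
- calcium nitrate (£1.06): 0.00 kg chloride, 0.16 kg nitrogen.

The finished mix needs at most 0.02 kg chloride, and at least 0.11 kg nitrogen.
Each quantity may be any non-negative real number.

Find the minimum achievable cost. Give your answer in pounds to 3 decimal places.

Let x1 = kg of potassium sulfate, x2 = kg of calcium nitrate.
Minimise 1.56x1 + 1.06x2 s.t.:
  0.01x1 ≤ 0.02   (chloride)
  0.16x2 ≥ 0.11   (nitrogen)
  x1, x2 ≥ 0.
The minimum-cost mix takes nothing from potassium sulfate — only calcium nitrate. There the nitrogen constraint is tight.
That vertex is x2 = 0.6875.
Cost = 1.06·0.6875 = 0.72875.

£0.729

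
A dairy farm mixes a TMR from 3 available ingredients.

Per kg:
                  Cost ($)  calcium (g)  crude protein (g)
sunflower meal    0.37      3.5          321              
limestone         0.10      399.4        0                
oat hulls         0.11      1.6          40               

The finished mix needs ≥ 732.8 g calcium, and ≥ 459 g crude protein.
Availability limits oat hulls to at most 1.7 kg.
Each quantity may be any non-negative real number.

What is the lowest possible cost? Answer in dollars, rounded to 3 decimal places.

$0.711

Let x1 = kg of sunflower meal, x2 = kg of limestone, x3 = kg of oat hulls.
Minimise 0.37x1 + 0.1x2 + 0.11x3 with:
  3.5x1 + 399.4x2 + 1.6x3 ≥ 732.8   (calcium)
  321x1 + 40x3 ≥ 459   (crude protein)
  x3 ≤ 1.7
  x1, x2, x3 ≥ 0.
The cheapest feasible vertex uses only sunflower meal, limestone; oat hulls is not used. The calcium and crude protein requirements are met with equality.
That vertex is x1 = 1.43, x2 = 1.822.
Objective = 0.37·1.43 + 0.1·1.822 = 0.71130.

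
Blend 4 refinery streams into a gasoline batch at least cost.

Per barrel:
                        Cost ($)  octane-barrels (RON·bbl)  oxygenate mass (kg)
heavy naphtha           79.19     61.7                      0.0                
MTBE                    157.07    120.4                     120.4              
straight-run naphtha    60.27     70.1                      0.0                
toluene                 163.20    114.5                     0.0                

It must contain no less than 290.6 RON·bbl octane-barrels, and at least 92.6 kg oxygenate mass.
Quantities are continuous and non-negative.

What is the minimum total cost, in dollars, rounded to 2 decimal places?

Treat it as an LP. Let x1 = barrels of heavy naphtha, x2 = barrels of MTBE, x3 = barrels of straight-run naphtha, x4 = barrels of toluene.
min 79.19x1 + 157.07x2 + 60.27x3 + 163.2x4 with:
  61.7x1 + 120.4x2 + 70.1x3 + 114.5x4 ≥ 290.6   (octane-barrels)
  120.4x2 ≥ 92.6   (oxygenate mass)
  x1, x2, x3, x4 ≥ 0.
At the optimum only MTBE, straight-run naphtha are positive (heavy naphtha, toluene = 0). The octane-barrels and oxygenate mass requirements are met with equality.
That vertex is x2 = 0.7691, x3 = 2.8245.
Total cost: 157.07·0.7691 + 60.27·2.8245 = 291.0352.

$291.04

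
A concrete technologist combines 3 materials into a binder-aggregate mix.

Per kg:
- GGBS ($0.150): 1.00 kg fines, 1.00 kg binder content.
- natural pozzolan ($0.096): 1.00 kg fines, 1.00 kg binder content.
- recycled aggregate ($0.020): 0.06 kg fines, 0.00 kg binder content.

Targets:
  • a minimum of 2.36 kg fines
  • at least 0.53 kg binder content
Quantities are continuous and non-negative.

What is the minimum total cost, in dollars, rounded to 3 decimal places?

$0.227

This is a linear program. Let x1 = kg of GGBS, x2 = kg of natural pozzolan, x3 = kg of recycled aggregate.
Minimize 0.15x1 + 0.096x2 + 0.02x3 subject to:
  1x1 + 1x2 + 0.06x3 ≥ 2.36   (fines)
  1x1 + 1x2 ≥ 0.53   (binder content)
  x1, x2, x3 ≥ 0.
At the optimum only natural pozzolan is positive (GGBS, recycled aggregate = 0). The fines requirement is met with equality.
That vertex is x2 = 2.36.
Cost = 0.096·2.36 = 0.22656.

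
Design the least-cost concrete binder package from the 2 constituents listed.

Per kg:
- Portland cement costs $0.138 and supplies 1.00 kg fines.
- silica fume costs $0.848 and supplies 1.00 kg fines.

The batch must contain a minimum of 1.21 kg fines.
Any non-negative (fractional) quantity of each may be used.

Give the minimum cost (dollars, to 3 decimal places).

$0.167

Let x1 = kg of Portland cement, x2 = kg of silica fume.
min 0.138x1 + 0.848x2 with:
  1x1 + 1x2 ≥ 1.21   (fines)
  x1, x2 ≥ 0.
The optimal basis is {Portland cement}; silica fume drops out. The fines requirement is met with equality.
Optimal quantities: Portland cement = 1.21 kg.
Cost = 0.138·1.21 = 0.16698.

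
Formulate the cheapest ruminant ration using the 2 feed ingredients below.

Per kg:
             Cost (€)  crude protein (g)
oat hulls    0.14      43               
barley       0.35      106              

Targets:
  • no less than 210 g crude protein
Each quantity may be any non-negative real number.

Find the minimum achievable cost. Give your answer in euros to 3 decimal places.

Treat it as an LP. Let x1 = kg of oat hulls, x2 = kg of barley.
min 0.14x1 + 0.35x2 subject to:
  43x1 + 106x2 ≥ 210   (crude protein)
  x1, x2 ≥ 0.
The minimum-cost mix takes nothing from barley — only oat hulls. There the crude protein constraint is tight.
Optimal quantities: oat hulls = 4.884 kg.
Hence cost = 0.14·4.884 = €0.68376.

€0.684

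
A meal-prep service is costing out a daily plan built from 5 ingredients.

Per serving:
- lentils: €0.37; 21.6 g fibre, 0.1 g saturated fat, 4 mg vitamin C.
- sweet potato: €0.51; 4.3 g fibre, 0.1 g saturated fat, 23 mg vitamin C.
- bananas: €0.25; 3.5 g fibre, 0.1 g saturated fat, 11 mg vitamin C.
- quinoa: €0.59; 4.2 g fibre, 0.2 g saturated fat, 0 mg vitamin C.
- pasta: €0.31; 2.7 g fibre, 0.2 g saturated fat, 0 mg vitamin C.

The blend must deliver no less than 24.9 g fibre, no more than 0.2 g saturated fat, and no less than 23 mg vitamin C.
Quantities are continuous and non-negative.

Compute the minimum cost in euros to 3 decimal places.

Treat it as an LP. Let x1 = servings of lentils, x2 = servings of sweet potato, x3 = servings of bananas, x4 = servings of quinoa, x5 = servings of pasta.
min 0.37x1 + 0.51x2 + 0.25x3 + 0.59x4 + 0.31x5 subject to:
  21.6x1 + 4.3x2 + 3.5x3 + 4.2x4 + 2.7x5 ≥ 24.9   (fibre)
  0.1x1 + 0.1x2 + 0.1x3 + 0.2x4 + 0.2x5 ≤ 0.2   (saturated fat)
  4x1 + 23x2 + 11x3 ≥ 23   (vitamin C)
  x1, x2, x3, x4, x5 ≥ 0.
The cheapest feasible vertex uses only lentils, sweet potato, bananas; quinoa, pasta are not used. The fibre, saturated fat, vitamin C requirements are met with equality.
Solving gives x1 = 0.9605, x2 = 0.6436, x3 = 0.3959.
Objective = 0.37·0.9605 + 0.51·0.6436 + 0.25·0.3959 = 0.78260.

€0.783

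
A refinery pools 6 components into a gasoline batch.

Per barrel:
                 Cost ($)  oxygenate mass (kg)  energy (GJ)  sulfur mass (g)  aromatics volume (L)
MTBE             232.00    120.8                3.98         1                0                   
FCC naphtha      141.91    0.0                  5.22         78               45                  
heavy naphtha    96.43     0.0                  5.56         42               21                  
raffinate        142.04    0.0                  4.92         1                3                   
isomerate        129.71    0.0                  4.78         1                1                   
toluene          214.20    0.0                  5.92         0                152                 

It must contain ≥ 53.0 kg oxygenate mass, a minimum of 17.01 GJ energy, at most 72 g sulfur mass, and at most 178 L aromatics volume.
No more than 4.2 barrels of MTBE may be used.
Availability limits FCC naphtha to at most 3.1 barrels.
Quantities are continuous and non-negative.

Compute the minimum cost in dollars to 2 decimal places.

$424.83

Let x1 = barrels of MTBE, x2 = barrels of FCC naphtha, x3 = barrels of heavy naphtha, x4 = barrels of raffinate, x5 = barrels of isomerate, x6 = barrels of toluene.
Minimize 232x1 + 141.91x2 + 96.43x3 + 142.04x4 + 129.71x5 + 214.2x6 s.t.:
  120.8x1 ≥ 53   (oxygenate mass)
  3.98x1 + 5.22x2 + 5.56x3 + 4.92x4 + 4.78x5 + 5.92x6 ≥ 17.01   (energy)
  1x1 + 78x2 + 42x3 + 1x4 + 1x5 ≤ 72   (sulfur mass)
  45x2 + 21x3 + 3x4 + 1x5 + 152x6 ≤ 178   (aromatics volume)
  x1 ≤ 4.2
  x2 ≤ 3.1
  x1, x2, x3, x4, x5, x6 ≥ 0.
At the optimum only MTBE, heavy naphtha, isomerate are positive (FCC naphtha, raffinate, toluene = 0). Binding constraints: oxygenate mass, energy, sulfur mass.
So MTBE = 0.4387417 barrels, heavy naphtha = 1.674175 barrels, isomerate = 1.245898 barrels.
Total cost: 232·0.4387417 + 96.43·1.674175 + 129.71·1.245898 = 424.8342.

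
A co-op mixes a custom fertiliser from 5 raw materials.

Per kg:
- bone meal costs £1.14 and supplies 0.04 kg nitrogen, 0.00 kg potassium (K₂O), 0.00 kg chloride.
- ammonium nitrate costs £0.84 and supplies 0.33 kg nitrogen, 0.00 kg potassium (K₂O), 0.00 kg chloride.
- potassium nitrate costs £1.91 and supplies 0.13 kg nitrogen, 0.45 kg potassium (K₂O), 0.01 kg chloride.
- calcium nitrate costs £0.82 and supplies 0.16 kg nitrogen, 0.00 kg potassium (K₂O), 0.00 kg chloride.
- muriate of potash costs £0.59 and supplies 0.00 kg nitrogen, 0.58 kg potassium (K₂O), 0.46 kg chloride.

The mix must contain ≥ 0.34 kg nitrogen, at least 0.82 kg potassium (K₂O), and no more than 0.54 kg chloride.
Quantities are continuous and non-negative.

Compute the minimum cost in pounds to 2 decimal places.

£2.06

Let x1 = kg of bone meal, x2 = kg of ammonium nitrate, x3 = kg of potassium nitrate, x4 = kg of calcium nitrate, x5 = kg of muriate of potash.
Minimise 1.14x1 + 0.84x2 + 1.91x3 + 0.82x4 + 0.59x5 subject to:
  0.04x1 + 0.33x2 + 0.13x3 + 0.16x4 ≥ 0.34   (nitrogen)
  0.45x3 + 0.58x5 ≥ 0.82   (potassium (K₂O))
  0.01x3 + 0.46x5 ≤ 0.54   (chloride)
  x1, x2, x3, x4, x5 ≥ 0.
At the optimum only ammonium nitrate, potassium nitrate, muriate of potash are positive (bone meal, calcium nitrate = 0). The nitrogen, potassium (K₂O), chloride requirements are met with equality.
That vertex is x2 = 0.905, x3 = 0.3181, x5 = 1.167.
Hence cost = 0.84·0.905 + 1.91·0.3181 + 0.59·1.167 = £2.0563.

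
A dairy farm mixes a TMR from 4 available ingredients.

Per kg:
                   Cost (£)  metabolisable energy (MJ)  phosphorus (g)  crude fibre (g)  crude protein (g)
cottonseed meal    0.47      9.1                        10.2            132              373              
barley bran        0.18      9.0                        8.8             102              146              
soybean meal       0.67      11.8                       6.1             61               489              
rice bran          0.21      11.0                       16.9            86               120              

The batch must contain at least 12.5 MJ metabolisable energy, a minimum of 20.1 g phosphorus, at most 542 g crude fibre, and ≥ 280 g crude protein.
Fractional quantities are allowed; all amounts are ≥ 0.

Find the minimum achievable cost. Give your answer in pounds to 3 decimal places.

Let x1 = kg of cottonseed meal, x2 = kg of barley bran, x3 = kg of soybean meal, x4 = kg of rice bran.
Minimize 0.47x1 + 0.18x2 + 0.67x3 + 0.21x4 subject to:
  9.1x1 + 9x2 + 11.8x3 + 11x4 ≥ 12.5   (metabolisable energy)
  10.2x1 + 8.8x2 + 6.1x3 + 16.9x4 ≥ 20.1   (phosphorus)
  132x1 + 102x2 + 61x3 + 86x4 ≤ 542   (crude fibre)
  373x1 + 146x2 + 489x3 + 120x4 ≥ 280   (crude protein)
  x1, x2, x3, x4 ≥ 0.
The minimum-cost mix takes nothing from cottonseed meal, soybean meal — only barley bran, rice bran. There the phosphorus and crude protein constraints are tight.
That vertex is x2 = 1.644, x4 = 0.3334.
Hence cost = 0.18·1.644 + 0.21·0.3334 = £0.36593.

£0.366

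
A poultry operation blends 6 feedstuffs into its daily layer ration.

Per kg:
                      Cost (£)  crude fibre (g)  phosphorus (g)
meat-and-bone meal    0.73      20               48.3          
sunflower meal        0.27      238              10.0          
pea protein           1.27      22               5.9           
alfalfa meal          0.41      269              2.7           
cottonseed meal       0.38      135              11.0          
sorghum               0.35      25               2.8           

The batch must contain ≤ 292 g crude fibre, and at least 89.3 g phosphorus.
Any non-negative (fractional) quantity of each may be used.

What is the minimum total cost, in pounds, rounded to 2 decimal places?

£1.35

Let x1 = kg of meat-and-bone meal, x2 = kg of sunflower meal, x3 = kg of pea protein, x4 = kg of alfalfa meal, x5 = kg of cottonseed meal, x6 = kg of sorghum.
Minimise 0.73x1 + 0.27x2 + 1.27x3 + 0.41x4 + 0.38x5 + 0.35x6 subject to:
  20x1 + 238x2 + 22x3 + 269x4 + 135x5 + 25x6 ≤ 292   (crude fibre)
  48.3x1 + 10x2 + 5.9x3 + 2.7x4 + 11x5 + 2.8x6 ≥ 89.3   (phosphorus)
  x1, x2, x3, x4, x5, x6 ≥ 0.
At the optimum only meat-and-bone meal is positive (sunflower meal, pea protein, alfalfa meal, cottonseed meal, sorghum = 0). Binding constraint: phosphorus.
So meat-and-bone meal = 1.849 kg.
Total cost: 0.73·1.849 = 1.3498.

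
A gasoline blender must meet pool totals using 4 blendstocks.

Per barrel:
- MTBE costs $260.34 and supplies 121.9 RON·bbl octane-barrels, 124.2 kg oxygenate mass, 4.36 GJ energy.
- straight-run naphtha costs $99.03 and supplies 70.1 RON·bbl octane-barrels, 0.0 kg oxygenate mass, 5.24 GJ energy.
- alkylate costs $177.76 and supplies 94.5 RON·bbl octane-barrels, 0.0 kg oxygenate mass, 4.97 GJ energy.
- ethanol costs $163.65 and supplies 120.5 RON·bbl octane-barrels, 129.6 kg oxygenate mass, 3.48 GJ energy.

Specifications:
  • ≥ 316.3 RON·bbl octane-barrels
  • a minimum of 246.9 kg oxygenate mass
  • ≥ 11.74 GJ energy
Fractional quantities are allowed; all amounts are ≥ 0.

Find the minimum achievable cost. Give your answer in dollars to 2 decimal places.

$432.67

Set it up as a linear program. Let x1 = barrels of MTBE, x2 = barrels of straight-run naphtha, x3 = barrels of alkylate, x4 = barrels of ethanol.
Minimise 260.34x1 + 99.03x2 + 177.76x3 + 163.65x4 s.t.:
  121.9x1 + 70.1x2 + 94.5x3 + 120.5x4 ≥ 316.3   (octane-barrels)
  124.2x1 + 129.6x4 ≥ 246.9   (oxygenate mass)
  4.36x1 + 5.24x2 + 4.97x3 + 3.48x4 ≥ 11.74   (energy)
  x1, x2, x3, x4 ≥ 0.
The cheapest feasible vertex uses only straight-run naphtha, ethanol; MTBE, alkylate are not used. The octane-barrels and energy requirements are met with equality.
That vertex is x2 = 0.810242, x4 = 2.15354.
Total cost: 99.03·0.810242 + 163.65·2.15354 = 432.6651.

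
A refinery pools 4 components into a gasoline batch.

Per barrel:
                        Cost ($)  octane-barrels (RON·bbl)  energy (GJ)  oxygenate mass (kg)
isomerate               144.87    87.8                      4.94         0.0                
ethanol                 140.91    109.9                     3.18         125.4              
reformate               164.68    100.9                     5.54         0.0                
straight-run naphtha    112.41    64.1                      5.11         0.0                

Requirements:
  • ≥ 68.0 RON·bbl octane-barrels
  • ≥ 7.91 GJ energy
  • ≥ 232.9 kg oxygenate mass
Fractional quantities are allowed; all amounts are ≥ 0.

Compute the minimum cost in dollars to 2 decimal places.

Let x1 = barrels of isomerate, x2 = barrels of ethanol, x3 = barrels of reformate, x4 = barrels of straight-run naphtha.
Minimise 144.87x1 + 140.91x2 + 164.68x3 + 112.41x4 with:
  87.8x1 + 109.9x2 + 100.9x3 + 64.1x4 ≥ 68   (octane-barrels)
  4.94x1 + 3.18x2 + 5.54x3 + 5.11x4 ≥ 7.91   (energy)
  125.4x2 ≥ 232.9   (oxygenate mass)
  x1, x2, x3, x4 ≥ 0.
The minimum-cost mix takes nothing from isomerate, reformate — only ethanol, straight-run naphtha. The energy and oxygenate mass requirements are met with equality.
Optimal quantities: ethanol = 1.8573 barrels, straight-run naphtha = 0.39216 barrels.
Cost = 140.91·1.8573 + 112.41·0.39216 = 305.7948.

$305.79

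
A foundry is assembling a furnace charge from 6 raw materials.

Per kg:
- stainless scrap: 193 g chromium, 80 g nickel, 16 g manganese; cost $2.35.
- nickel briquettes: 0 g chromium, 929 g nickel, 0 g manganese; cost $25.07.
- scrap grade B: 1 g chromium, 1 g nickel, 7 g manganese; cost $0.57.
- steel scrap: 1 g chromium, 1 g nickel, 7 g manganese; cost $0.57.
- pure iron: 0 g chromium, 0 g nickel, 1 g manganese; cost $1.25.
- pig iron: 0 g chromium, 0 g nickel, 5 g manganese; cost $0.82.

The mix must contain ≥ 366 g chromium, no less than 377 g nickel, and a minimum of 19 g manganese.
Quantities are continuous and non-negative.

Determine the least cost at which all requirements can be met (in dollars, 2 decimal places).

Let x1 = kg of stainless scrap, x2 = kg of nickel briquettes, x3 = kg of scrap grade B, x4 = kg of steel scrap, x5 = kg of pure iron, x6 = kg of pig iron.
Minimise 2.35x1 + 25.07x2 + 0.57x3 + 0.57x4 + 1.25x5 + 0.82x6 s.t.:
  193x1 + 1x3 + 1x4 ≥ 366   (chromium)
  80x1 + 929x2 + 1x3 + 1x4 ≥ 377   (nickel)
  16x1 + 7x3 + 7x4 + 1x5 + 5x6 ≥ 19   (manganese)
  x1, x2, x3, x4, x5, x6 ≥ 0.
The optimal basis is {stainless scrap, nickel briquettes}; scrap grade B, steel scrap, pure iron, pig iron drop out. There the chromium and nickel constraints are tight.
That vertex is x1 = 1.896, x2 = 0.2425.
Cost = 2.35·1.896 + 25.07·0.2425 = 10.5351.

$10.54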